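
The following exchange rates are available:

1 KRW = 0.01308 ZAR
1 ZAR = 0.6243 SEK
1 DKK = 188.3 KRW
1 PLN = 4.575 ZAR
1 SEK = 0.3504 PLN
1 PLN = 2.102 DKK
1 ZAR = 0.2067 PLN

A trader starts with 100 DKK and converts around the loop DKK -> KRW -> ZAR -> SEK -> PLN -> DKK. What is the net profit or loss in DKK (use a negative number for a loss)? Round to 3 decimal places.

100 DKK × 188.3 = 18830 KRW
18830 KRW × 0.01308 = 246.2964 ZAR
246.2964 ZAR × 0.6243 = 153.76284252 SEK
153.76284252 SEK × 0.3504 = 53.878500019008 PLN
53.878500019008 PLN × 2.102 = 113.252607039954816 DKK
Net change: 113.252607039954816 − 100 = 13.252607039954816 DKK

13.253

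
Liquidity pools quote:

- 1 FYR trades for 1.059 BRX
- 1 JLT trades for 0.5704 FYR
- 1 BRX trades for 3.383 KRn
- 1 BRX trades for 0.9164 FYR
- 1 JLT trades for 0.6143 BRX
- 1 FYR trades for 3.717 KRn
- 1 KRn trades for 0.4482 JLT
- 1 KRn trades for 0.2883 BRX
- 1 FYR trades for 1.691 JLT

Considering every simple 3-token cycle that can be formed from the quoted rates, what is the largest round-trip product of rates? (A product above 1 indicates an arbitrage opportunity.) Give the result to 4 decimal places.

FYR→KRn→BRX→FYR: 3.717 × 0.2883 × 0.9164 = 0.98202
JLT→BRX→FYR→JLT: 0.6143 × 0.9164 × 1.691 = 0.95194
JLT→FYR→KRn→JLT: 0.5704 × 3.717 × 0.4482 = 0.95026
JLT→BRX→KRn→JLT: 0.6143 × 3.383 × 0.4482 = 0.93144
Maximum is FYR→KRn→BRX→FYR at 0.9820; no arbitrage — every cycle loses value.

0.9820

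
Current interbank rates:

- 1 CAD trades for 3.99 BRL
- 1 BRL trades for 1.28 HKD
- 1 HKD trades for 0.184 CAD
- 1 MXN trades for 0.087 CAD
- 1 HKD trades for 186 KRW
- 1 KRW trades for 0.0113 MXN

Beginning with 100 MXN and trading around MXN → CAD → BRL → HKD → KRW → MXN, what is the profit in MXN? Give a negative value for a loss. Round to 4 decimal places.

-6.6115

100 MXN × 0.087 = 8.7 CAD
8.7 CAD × 3.99 = 34.713 BRL
34.713 BRL × 1.28 = 44.43264 HKD
44.43264 HKD × 186 = 8264.47104 KRW
8264.47104 KRW × 0.0113 = 93.388522752 MXN
Net change: 93.388522752 − 100 = -6.611477248 MXN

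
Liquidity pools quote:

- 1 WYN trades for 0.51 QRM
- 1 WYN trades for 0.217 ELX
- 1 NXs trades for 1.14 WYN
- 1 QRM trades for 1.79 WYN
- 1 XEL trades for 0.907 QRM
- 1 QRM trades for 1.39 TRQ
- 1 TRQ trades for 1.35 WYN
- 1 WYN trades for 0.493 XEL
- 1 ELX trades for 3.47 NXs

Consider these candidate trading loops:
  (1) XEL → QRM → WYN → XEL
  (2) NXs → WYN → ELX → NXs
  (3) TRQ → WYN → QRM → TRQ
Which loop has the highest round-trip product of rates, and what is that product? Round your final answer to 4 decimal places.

(1) 0.907 × 1.79 × 0.493 = 0.80040
(2) 1.14 × 0.217 × 3.47 = 0.85841
(3) 1.35 × 0.51 × 1.39 = 0.95702
Highest is cycle (3) at 0.9570 (≤1, no arbitrage).

0.9570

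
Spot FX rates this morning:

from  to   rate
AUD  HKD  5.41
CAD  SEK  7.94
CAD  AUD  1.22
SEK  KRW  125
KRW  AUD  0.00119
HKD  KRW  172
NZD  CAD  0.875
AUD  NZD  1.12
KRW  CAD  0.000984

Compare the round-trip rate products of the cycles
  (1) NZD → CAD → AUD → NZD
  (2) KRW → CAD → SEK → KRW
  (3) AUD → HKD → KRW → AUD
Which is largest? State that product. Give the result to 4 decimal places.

1.1956

(1) 0.875 × 1.22 × 1.12 = 1.19560
(2) 0.000984 × 7.94 × 125 = 0.97662
(3) 5.41 × 172 × 0.00119 = 1.10732
Highest is cycle (1) at 1.1956 (>1, arbitrage).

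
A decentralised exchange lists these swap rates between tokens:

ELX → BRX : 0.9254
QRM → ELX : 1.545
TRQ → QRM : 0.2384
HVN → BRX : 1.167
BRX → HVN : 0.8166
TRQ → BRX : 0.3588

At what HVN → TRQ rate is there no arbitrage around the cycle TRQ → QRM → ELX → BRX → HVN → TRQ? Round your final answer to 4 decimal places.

Known legs of the cycle: 0.2384 × 1.545 × 0.9254 × 0.8166 = 0.27833870709792
For no arbitrage the full-cycle product must be 1, so the missing rate is 1 / 0.27833870709792 ≈ 3.592745.

3.5927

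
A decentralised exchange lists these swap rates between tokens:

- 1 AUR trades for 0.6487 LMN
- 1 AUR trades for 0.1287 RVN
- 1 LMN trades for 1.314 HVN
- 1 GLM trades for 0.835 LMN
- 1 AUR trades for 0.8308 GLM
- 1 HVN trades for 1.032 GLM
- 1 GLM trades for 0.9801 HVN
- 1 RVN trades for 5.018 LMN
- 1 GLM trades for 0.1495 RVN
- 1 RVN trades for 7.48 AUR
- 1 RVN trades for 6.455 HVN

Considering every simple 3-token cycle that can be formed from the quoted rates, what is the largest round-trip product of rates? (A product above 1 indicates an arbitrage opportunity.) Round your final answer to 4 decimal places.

1.1323

LMN→HVN→GLM→LMN: 1.314 × 1.032 × 0.835 = 1.13230
HVN→GLM→RVN→HVN: 1.032 × 0.1495 × 6.455 = 0.99590
AUR→GLM→RVN→AUR: 0.8308 × 0.1495 × 7.48 = 0.92905
Maximum is LMN→HVN→GLM→LMN at 1.1323; arbitrage exists.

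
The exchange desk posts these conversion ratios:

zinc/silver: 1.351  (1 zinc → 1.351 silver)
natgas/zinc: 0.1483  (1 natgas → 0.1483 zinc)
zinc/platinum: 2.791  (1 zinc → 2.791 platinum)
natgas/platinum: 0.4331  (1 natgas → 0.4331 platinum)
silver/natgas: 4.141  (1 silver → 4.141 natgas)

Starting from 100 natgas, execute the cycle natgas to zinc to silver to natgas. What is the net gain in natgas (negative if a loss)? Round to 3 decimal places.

-17.034

100 natgas × 0.1483 = 14.83 zinc
14.83 zinc × 1.351 = 20.03533 silver
20.03533 silver × 4.141 = 82.96630153 natgas
Net change: 82.96630153 − 100 = -17.03369847 natgas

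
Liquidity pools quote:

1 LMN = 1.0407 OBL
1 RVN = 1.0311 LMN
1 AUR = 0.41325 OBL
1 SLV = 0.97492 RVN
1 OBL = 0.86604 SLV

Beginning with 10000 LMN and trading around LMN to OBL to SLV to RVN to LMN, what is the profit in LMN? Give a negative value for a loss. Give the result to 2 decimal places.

10000 LMN × 1.0407 = 10407 OBL
10407 OBL × 0.86604 = 9012.87828 SLV
9012.87828 SLV × 0.97492 = 8786.8352927376 RVN
8786.8352927376 RVN × 1.0311 = 9060.10587034173936 LMN
Net change: 9060.10587034173936 − 10000 = -939.89412965826064 LMN

-939.89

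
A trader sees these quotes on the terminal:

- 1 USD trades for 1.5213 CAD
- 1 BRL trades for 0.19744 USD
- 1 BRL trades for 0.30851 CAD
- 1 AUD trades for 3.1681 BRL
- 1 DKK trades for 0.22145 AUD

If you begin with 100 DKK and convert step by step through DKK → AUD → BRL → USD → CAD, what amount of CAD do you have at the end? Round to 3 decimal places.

100 DKK × 0.22145 = 22.145 AUD
22.145 AUD × 3.1681 = 70.1575745 BRL
70.1575745 BRL × 0.19744 = 13.85191150928 USD
13.85191150928 USD × 1.5213 = 21.072912979067664 CAD

21.073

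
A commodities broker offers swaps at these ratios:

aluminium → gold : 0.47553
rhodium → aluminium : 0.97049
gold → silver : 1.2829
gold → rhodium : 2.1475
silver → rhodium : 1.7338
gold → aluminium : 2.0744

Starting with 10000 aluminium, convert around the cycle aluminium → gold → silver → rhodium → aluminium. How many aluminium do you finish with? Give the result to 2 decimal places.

10000 aluminium × 0.47553 = 4755.3 gold
4755.3 gold × 1.2829 = 6100.57437 silver
6100.57437 silver × 1.7338 = 10577.175842706 rhodium
10577.175842706 rhodium × 0.97049 = 10265.04338358774594 aluminium

10265.04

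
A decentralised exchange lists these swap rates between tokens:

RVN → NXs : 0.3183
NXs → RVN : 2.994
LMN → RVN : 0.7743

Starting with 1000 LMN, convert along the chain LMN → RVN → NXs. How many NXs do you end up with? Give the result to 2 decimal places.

246.46

1000 LMN × 0.7743 = 774.3 RVN
774.3 RVN × 0.3183 = 246.45969 NXs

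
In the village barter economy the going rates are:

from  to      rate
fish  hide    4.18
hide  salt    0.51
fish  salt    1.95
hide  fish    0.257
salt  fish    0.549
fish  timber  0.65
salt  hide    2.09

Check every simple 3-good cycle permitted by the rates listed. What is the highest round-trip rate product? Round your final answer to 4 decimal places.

fish→hide→salt→fish: 4.18 × 0.51 × 0.549 = 1.17036
fish→salt→hide→fish: 1.95 × 2.09 × 0.257 = 1.04740
Maximum is fish→hide→salt→fish at 1.1704; arbitrage exists.

1.1704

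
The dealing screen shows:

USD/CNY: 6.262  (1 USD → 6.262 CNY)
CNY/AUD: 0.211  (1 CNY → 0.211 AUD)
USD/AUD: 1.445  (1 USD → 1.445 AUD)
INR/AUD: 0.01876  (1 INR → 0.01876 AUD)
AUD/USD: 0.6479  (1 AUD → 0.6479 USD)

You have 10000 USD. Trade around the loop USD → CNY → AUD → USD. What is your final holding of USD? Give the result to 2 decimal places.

10000 USD × 6.262 = 62620 CNY
62620 CNY × 0.211 = 13212.82 AUD
13212.82 AUD × 0.6479 = 8560.586078 USD

8560.59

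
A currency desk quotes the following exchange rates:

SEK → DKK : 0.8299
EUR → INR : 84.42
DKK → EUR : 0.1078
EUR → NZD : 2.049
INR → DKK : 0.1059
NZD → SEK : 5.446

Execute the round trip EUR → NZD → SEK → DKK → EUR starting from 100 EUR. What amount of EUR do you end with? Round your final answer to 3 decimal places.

100 EUR × 2.049 = 204.9 NZD
204.9 NZD × 5.446 = 1115.8854 SEK
1115.8854 SEK × 0.8299 = 926.07329346 DKK
926.07329346 DKK × 0.1078 = 99.830701034988 EUR

99.831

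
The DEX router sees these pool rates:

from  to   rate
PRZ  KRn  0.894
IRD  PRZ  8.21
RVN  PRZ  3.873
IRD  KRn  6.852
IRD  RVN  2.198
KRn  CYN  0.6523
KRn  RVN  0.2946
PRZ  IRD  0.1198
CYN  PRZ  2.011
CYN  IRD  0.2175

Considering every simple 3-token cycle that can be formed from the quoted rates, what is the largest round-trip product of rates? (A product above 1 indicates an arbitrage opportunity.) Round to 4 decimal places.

1.1727

PRZ→KRn→CYN→PRZ: 0.894 × 0.6523 × 2.011 = 1.17273
RVN→PRZ→KRn→RVN: 3.873 × 0.894 × 0.2946 = 1.02004
RVN→PRZ→IRD→RVN: 3.873 × 0.1198 × 2.198 = 1.01984
KRn→CYN→IRD→KRn: 0.6523 × 0.2175 × 6.852 = 0.97213
Maximum is PRZ→KRn→CYN→PRZ at 1.1727; arbitrage exists.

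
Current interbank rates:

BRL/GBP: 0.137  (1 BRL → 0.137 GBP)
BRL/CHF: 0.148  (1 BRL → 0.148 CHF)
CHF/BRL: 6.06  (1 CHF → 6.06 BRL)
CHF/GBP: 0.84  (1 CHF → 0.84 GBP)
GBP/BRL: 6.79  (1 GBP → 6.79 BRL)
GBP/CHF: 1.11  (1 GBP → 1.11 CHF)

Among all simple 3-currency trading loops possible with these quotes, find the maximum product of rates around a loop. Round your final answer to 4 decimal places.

0.9215

GBP→CHF→BRL→GBP: 1.11 × 6.06 × 0.137 = 0.92154
GBP→BRL→CHF→GBP: 6.79 × 0.148 × 0.84 = 0.84413
Maximum is GBP→CHF→BRL→GBP at 0.9215; no arbitrage — every cycle loses value.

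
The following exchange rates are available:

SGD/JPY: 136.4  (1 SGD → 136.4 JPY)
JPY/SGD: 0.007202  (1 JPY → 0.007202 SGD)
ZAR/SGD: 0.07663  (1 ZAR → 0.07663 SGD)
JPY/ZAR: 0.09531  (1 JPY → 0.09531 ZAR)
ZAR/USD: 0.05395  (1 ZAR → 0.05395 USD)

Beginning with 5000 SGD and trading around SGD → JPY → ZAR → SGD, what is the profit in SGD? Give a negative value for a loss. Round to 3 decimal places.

-18.941

5000 SGD × 136.4 = 682000 JPY
682000 JPY × 0.09531 = 65001.42 ZAR
65001.42 ZAR × 0.07663 = 4981.0588146 SGD
Net change: 4981.0588146 − 5000 = -18.9411854 SGD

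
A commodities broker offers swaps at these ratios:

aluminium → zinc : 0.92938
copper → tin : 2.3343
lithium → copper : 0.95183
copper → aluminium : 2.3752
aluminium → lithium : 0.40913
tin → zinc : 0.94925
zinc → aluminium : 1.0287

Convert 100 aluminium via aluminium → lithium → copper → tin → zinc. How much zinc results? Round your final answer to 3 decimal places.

86.290

100 aluminium × 0.40913 = 40.913 lithium
40.913 lithium × 0.95183 = 38.94222079 copper
38.94222079 copper × 2.3343 = 90.902825990097 tin
90.902825990097 tin × 0.94925 = 86.28950757109957725 zinc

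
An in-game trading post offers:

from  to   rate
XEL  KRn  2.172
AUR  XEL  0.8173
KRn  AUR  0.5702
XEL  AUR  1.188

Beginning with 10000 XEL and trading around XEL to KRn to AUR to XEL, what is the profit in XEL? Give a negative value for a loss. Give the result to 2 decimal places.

122.05

10000 XEL × 2.172 = 21720 KRn
21720 KRn × 0.5702 = 12384.744 AUR
12384.744 AUR × 0.8173 = 10122.0512712 XEL
Net change: 10122.0512712 − 10000 = 122.0512712 XEL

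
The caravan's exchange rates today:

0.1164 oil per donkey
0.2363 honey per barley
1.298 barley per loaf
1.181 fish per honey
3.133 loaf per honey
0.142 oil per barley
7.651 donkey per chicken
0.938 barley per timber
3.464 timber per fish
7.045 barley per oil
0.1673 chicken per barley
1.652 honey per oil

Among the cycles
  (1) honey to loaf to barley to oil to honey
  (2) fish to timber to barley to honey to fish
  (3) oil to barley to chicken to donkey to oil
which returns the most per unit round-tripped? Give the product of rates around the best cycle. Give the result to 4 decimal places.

1.0497

(1) 3.133 × 1.298 × 0.142 × 1.652 = 0.95397
(2) 3.464 × 0.938 × 0.2363 × 1.181 = 0.90676
(3) 7.045 × 0.1673 × 7.651 × 0.1164 = 1.04966
Highest is cycle (3) at 1.0497 (>1, arbitrage).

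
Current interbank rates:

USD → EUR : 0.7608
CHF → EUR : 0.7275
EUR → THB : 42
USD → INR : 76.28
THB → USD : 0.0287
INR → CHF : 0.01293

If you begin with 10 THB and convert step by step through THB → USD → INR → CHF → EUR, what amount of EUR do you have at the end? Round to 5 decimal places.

10 THB × 0.0287 = 0.287 USD
0.287 USD × 76.28 = 21.89236 INR
21.89236 INR × 0.01293 = 0.2830682148 CHF
0.2830682148 CHF × 0.7275 = 0.205932126267 EUR

0.20593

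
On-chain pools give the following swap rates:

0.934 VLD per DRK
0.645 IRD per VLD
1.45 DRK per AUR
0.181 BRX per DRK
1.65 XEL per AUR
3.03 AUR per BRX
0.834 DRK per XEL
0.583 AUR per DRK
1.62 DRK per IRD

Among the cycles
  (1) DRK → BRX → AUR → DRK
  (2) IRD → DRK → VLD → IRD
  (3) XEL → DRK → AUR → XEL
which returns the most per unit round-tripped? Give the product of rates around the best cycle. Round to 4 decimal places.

0.9759

(1) 0.181 × 3.03 × 1.45 = 0.79522
(2) 1.62 × 0.934 × 0.645 = 0.97594
(3) 0.834 × 0.583 × 1.65 = 0.80227
Highest is cycle (2) at 0.9759 (≤1, no arbitrage).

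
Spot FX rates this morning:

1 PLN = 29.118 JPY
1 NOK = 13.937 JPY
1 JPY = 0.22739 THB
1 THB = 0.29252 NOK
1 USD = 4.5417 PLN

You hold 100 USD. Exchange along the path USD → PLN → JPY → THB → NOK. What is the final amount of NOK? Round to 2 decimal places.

879.64

100 USD × 4.5417 = 454.17 PLN
454.17 PLN × 29.118 = 13224.52206 JPY
13224.52206 JPY × 0.22739 = 3007.1240712234 THB
3007.1240712234 THB × 0.29252 = 879.643933314268968 NOK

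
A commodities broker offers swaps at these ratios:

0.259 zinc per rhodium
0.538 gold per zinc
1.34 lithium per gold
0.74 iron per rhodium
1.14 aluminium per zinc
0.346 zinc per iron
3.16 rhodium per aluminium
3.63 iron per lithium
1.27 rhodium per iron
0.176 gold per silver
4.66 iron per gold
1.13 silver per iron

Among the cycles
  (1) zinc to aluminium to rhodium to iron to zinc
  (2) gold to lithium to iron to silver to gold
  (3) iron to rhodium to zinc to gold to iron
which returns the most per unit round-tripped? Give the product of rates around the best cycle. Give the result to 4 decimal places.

(1) 1.14 × 3.16 × 0.74 × 0.346 = 0.92236
(2) 1.34 × 3.63 × 1.13 × 0.176 = 0.96739
(3) 1.27 × 0.259 × 0.538 × 4.66 = 0.82465
Highest is cycle (2) at 0.9674 (≤1, no arbitrage).

0.9674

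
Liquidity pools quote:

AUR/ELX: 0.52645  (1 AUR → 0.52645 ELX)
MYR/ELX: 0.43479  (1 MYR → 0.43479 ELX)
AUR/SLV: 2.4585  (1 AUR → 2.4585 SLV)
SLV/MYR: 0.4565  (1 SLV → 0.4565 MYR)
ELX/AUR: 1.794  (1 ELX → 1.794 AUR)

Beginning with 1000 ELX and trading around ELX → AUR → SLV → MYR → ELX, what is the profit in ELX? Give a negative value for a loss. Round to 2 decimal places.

1000 ELX × 1.794 = 1794 AUR
1794 AUR × 2.4585 = 4410.549 SLV
4410.549 SLV × 0.4565 = 2013.4156185 MYR
2013.4156185 MYR × 0.43479 = 875.412976767615 ELX
Net change: 875.412976767615 − 1000 = -124.587023232385 ELX

-124.59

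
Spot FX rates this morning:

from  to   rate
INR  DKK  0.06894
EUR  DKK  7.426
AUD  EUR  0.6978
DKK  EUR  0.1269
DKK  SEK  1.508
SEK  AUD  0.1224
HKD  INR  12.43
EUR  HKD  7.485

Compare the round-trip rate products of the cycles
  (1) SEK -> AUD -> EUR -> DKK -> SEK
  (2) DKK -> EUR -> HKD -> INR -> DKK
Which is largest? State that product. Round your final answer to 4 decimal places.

(1) 0.1224 × 0.6978 × 7.426 × 1.508 = 0.95646
(2) 0.1269 × 7.485 × 12.43 × 0.06894 = 0.81395
Highest is cycle (1) at 0.9565 (≤1, no arbitrage).

0.9565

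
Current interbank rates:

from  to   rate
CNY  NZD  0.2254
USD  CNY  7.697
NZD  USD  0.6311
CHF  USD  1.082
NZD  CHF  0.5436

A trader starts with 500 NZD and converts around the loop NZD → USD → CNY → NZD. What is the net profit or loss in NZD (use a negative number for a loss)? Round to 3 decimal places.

500 NZD × 0.6311 = 315.55 USD
315.55 USD × 7.697 = 2428.78835 CNY
2428.78835 CNY × 0.2254 = 547.44889409 NZD
Net change: 547.44889409 − 500 = 47.44889409 NZD

47.449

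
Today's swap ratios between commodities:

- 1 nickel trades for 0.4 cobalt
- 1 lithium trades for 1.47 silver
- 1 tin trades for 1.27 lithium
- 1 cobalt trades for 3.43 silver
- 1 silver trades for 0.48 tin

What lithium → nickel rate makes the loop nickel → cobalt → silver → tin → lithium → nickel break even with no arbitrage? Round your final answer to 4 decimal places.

1.1956

Known legs of the cycle: 0.4 × 3.43 × 0.48 × 1.27 = 0.8363712
For no arbitrage the full-cycle product must be 1, so the missing rate is 1 / 0.8363712 ≈ 1.195641.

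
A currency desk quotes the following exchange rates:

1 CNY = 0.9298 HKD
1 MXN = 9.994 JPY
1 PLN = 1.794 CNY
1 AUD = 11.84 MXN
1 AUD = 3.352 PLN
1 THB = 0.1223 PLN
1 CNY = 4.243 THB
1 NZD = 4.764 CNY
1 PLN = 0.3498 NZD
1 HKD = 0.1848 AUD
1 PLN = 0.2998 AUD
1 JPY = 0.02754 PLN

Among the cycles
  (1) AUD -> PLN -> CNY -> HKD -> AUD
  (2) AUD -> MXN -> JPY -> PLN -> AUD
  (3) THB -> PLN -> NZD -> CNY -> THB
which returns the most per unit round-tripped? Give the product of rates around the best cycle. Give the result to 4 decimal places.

(1) 3.352 × 1.794 × 0.9298 × 0.1848 = 1.03328
(2) 11.84 × 9.994 × 0.02754 × 0.2998 = 0.97698
(3) 0.1223 × 0.3498 × 4.764 × 4.243 = 0.86475
Highest is cycle (1) at 1.0333 (>1, arbitrage).

1.0333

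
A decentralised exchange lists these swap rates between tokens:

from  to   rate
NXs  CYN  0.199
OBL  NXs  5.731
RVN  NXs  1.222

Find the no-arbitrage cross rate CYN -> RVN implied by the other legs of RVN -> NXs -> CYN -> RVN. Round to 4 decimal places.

4.1122

Known legs of the cycle: 1.222 × 0.199 = 0.243178
For no arbitrage the full-cycle product must be 1, so the missing rate is 1 / 0.243178 ≈ 4.112214.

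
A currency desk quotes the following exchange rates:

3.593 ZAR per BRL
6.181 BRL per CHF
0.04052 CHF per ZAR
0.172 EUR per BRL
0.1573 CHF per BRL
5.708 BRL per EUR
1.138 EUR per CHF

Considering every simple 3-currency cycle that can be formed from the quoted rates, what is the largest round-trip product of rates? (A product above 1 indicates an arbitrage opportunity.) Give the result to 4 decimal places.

1.0218

CHF→EUR→BRL→CHF: 1.138 × 5.708 × 0.1573 = 1.02177
CHF→BRL→ZAR→CHF: 6.181 × 3.593 × 0.04052 = 0.89988
Maximum is CHF→EUR→BRL→CHF at 1.0218; arbitrage exists.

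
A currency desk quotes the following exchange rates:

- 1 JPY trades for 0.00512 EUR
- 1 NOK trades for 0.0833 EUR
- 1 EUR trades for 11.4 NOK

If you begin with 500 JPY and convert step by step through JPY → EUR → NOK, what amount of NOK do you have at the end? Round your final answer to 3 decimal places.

29.184

500 JPY × 0.00512 = 2.56 EUR
2.56 EUR × 11.4 = 29.184 NOK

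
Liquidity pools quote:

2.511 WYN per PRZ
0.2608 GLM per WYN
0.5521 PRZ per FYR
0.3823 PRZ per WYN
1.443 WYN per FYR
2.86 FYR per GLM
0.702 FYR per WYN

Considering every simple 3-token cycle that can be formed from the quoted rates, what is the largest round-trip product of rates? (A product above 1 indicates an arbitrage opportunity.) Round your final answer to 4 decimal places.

GLM→FYR→WYN→GLM: 2.86 × 1.443 × 0.2608 = 1.07632
PRZ→WYN→FYR→PRZ: 2.511 × 0.702 × 0.5521 = 0.97320
Maximum is GLM→FYR→WYN→GLM at 1.0763; arbitrage exists.

1.0763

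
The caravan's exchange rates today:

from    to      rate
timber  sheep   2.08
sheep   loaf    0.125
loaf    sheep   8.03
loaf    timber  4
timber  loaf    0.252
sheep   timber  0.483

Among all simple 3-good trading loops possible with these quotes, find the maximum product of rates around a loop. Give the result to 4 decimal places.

1.0400

timber→sheep→loaf→timber: 2.08 × 0.125 × 4 = 1.04000
timber→loaf→sheep→timber: 0.252 × 8.03 × 0.483 = 0.97738
Maximum is timber→sheep→loaf→timber at 1.0400; arbitrage exists.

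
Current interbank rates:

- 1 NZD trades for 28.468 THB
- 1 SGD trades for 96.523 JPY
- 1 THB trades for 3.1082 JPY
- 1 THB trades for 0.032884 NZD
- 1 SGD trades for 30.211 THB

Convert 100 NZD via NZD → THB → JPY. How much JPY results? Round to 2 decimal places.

8848.42

100 NZD × 28.468 = 2846.8 THB
2846.8 THB × 3.1082 = 8848.42376 JPY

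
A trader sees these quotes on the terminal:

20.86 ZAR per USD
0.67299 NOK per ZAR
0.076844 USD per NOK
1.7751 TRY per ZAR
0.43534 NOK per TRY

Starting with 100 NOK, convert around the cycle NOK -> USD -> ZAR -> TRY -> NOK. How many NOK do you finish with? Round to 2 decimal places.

123.87

100 NOK × 0.076844 = 7.6844 USD
7.6844 USD × 20.86 = 160.296584 ZAR
160.296584 ZAR × 1.7751 = 284.5424662584 TRY
284.5424662584 TRY × 0.43534 = 123.872717260931856 NOK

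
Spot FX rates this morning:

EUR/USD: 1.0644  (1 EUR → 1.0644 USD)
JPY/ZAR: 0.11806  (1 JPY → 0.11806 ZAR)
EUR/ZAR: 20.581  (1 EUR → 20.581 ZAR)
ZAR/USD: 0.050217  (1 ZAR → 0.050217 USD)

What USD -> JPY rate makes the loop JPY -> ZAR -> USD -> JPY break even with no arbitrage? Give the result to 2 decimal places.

168.67

Known legs of the cycle: 0.11806 × 0.050217 = 0.00592861902
For no arbitrage the full-cycle product must be 1, so the missing rate is 1 / 0.00592861902 ≈ 168.6733.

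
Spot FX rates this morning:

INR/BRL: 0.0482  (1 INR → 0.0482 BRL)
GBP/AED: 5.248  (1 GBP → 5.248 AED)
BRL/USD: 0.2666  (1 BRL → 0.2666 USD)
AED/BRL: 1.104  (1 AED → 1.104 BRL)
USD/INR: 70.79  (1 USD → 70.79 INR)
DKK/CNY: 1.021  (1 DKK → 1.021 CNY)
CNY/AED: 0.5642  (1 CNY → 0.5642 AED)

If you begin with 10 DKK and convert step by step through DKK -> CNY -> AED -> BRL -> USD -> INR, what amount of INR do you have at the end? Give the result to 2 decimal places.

10 DKK × 1.021 = 10.21 CNY
10.21 CNY × 0.5642 = 5.760482 AED
5.760482 AED × 1.104 = 6.359572128 BRL
6.359572128 BRL × 0.2666 = 1.6954619293248 USD
1.6954619293248 USD × 70.79 = 120.021749976902592 INR

120.02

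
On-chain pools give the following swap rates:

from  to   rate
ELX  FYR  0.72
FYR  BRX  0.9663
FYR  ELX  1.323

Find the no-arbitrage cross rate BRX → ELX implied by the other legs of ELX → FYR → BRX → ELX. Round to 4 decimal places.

1.4373

Known legs of the cycle: 0.72 × 0.9663 = 0.695736
For no arbitrage the full-cycle product must be 1, so the missing rate is 1 / 0.695736 ≈ 1.437327.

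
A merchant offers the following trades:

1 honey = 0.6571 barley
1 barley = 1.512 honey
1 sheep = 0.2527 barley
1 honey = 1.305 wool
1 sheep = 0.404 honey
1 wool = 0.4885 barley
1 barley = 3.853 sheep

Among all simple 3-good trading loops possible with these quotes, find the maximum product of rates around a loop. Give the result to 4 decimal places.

1.0228

barley→sheep→honey→barley: 3.853 × 0.404 × 0.6571 = 1.02285
barley→honey→wool→barley: 1.512 × 1.305 × 0.4885 = 0.96389
Maximum is barley→sheep→honey→barley at 1.0228; arbitrage exists.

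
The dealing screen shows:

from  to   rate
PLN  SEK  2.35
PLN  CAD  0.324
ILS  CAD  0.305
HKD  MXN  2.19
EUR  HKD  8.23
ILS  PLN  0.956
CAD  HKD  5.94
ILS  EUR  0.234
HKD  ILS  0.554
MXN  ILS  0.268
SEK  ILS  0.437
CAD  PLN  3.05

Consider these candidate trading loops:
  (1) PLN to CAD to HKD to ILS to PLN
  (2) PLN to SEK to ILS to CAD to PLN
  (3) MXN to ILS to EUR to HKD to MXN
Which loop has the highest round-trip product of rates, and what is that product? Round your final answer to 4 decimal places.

(1) 0.324 × 5.94 × 0.554 × 0.956 = 1.01929
(2) 2.35 × 0.437 × 0.305 × 3.05 = 0.95532
(3) 0.268 × 0.234 × 8.23 × 2.19 = 1.13030
Highest is cycle (3) at 1.1303 (>1, arbitrage).

1.1303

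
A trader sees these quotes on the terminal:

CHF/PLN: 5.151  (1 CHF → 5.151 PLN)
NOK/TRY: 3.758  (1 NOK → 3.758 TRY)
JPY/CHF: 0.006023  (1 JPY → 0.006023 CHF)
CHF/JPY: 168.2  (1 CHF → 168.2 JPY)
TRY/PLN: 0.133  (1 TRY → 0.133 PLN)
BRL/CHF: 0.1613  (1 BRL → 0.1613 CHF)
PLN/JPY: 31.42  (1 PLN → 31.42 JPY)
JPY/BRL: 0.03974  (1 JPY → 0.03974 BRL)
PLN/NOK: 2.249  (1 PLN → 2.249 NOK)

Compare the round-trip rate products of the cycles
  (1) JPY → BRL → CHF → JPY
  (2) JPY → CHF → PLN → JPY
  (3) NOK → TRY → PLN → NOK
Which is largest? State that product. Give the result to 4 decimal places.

(1) 0.03974 × 0.1613 × 168.2 = 1.07817
(2) 0.006023 × 5.151 × 31.42 = 0.97479
(3) 3.758 × 0.133 × 2.249 = 1.12408
Highest is cycle (3) at 1.1241 (>1, arbitrage).

1.1241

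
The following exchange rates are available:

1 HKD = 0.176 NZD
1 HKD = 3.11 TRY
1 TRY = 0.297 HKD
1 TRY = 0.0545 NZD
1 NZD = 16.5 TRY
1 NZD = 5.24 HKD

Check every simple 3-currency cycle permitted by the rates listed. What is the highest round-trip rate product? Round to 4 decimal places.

HKD→TRY→NZD→HKD: 3.11 × 0.0545 × 5.24 = 0.88815
HKD→NZD→TRY→HKD: 0.176 × 16.5 × 0.297 = 0.86249
Maximum is HKD→TRY→NZD→HKD at 0.8882; no arbitrage — every cycle loses value.

0.8882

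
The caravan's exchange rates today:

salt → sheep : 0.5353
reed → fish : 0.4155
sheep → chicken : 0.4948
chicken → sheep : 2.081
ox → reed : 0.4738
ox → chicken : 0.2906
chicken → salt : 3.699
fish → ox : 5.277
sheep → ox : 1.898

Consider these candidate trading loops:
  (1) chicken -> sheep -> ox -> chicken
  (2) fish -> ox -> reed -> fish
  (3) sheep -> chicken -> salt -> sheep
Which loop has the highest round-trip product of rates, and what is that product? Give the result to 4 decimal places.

(1) 2.081 × 1.898 × 0.2906 = 1.14779
(2) 5.277 × 0.4738 × 0.4155 = 1.03885
(3) 0.4948 × 3.699 × 0.5353 = 0.97974
Highest is cycle (1) at 1.1478 (>1, arbitrage).

1.1478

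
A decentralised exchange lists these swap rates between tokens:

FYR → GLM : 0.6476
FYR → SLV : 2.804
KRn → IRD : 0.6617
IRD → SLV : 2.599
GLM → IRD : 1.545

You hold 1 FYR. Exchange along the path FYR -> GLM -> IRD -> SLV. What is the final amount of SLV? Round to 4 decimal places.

2.6004

1 FYR × 0.6476 = 0.6476 GLM
0.6476 GLM × 1.545 = 1.000542 IRD
1.000542 IRD × 2.599 = 2.600408658 SLV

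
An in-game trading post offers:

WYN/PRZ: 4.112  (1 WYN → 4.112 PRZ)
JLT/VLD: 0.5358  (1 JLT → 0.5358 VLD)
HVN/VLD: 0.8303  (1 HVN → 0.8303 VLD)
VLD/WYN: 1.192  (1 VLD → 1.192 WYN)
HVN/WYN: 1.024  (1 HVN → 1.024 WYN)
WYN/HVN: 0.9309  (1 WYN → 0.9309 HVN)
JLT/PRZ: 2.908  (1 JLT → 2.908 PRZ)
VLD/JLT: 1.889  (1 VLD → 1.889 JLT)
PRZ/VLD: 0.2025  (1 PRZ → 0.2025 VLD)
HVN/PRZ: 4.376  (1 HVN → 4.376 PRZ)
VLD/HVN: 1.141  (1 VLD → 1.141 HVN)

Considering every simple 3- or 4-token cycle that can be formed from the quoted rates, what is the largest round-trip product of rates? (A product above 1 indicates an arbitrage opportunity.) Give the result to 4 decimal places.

1.1124

JLT→PRZ→VLD→JLT: 2.908 × 0.2025 × 1.889 = 1.11238
HVN→PRZ→VLD→HVN: 4.376 × 0.2025 × 1.141 = 1.01109
VLD→WYN→PRZ→VLD: 1.192 × 4.112 × 0.2025 = 0.99255
HVN→PRZ→VLD→WYN→HVN: 4.376 × 0.2025 × 1.192 × 0.9309 = 0.98329
HVN→WYN→PRZ→VLD→HVN: 1.024 × 4.112 × 0.2025 × 1.141 = 0.97289
HVN→VLD→WYN→HVN: 0.8303 × 1.192 × 0.9309 = 0.92133
Maximum is JLT→PRZ→VLD→JLT at 1.1124; arbitrage exists.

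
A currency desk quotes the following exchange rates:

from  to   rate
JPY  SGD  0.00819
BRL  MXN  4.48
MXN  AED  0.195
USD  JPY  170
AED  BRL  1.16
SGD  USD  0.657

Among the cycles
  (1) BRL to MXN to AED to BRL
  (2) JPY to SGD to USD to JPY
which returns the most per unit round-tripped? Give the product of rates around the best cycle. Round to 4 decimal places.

1.0134

(1) 4.48 × 0.195 × 1.16 = 1.01338
(2) 0.00819 × 0.657 × 170 = 0.91474
Highest is cycle (1) at 1.0134 (>1, arbitrage).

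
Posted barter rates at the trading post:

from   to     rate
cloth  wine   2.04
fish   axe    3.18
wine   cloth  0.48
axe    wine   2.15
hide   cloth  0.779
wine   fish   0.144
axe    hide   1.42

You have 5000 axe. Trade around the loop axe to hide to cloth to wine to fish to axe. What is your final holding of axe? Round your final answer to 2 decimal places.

5166.73

5000 axe × 1.42 = 7100 hide
7100 hide × 0.779 = 5530.9 cloth
5530.9 cloth × 2.04 = 11283.036 wine
11283.036 wine × 0.144 = 1624.757184 fish
1624.757184 fish × 3.18 = 5166.72784512 axe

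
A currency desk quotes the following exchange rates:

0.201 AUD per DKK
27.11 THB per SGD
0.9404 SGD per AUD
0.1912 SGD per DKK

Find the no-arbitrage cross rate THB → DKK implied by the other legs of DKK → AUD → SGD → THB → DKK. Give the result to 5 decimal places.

0.19515

Known legs of the cycle: 0.201 × 0.9404 × 27.11 = 5.124343044
For no arbitrage the full-cycle product must be 1, so the missing rate is 1 / 5.124343044 ≈ 0.1951470.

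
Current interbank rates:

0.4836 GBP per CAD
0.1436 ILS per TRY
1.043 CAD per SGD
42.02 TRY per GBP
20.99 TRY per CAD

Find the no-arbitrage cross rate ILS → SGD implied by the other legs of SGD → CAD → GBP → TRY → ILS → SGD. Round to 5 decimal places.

0.32856

Known legs of the cycle: 1.043 × 0.4836 × 42.02 × 0.1436 = 3.0435545396256
For no arbitrage the full-cycle product must be 1, so the missing rate is 1 / 3.0435545396256 ≈ 0.3285632.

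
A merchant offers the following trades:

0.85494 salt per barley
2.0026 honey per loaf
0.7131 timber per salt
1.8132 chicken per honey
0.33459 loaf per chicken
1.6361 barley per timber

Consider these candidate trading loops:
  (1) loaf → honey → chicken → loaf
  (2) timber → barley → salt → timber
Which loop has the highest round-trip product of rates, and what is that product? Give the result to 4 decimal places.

1.2149

(1) 2.0026 × 1.8132 × 0.33459 = 1.21493
(2) 1.6361 × 0.85494 × 0.7131 = 0.99746
Highest is cycle (1) at 1.2149 (>1, arbitrage).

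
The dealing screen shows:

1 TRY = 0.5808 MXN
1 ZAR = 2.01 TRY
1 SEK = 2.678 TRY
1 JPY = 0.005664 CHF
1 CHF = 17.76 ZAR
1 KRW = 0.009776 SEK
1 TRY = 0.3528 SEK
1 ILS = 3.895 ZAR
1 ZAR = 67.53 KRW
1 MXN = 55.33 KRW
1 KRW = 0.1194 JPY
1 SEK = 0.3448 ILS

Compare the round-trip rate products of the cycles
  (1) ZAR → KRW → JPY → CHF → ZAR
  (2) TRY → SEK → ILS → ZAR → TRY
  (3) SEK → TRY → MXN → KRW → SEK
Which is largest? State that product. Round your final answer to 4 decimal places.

(1) 67.53 × 0.1194 × 0.005664 × 17.76 = 0.81109
(2) 0.3528 × 0.3448 × 3.895 × 2.01 = 0.95236
(3) 2.678 × 0.5808 × 55.33 × 0.009776 = 0.84132
Highest is cycle (2) at 0.9524 (≤1, no arbitrage).

0.9524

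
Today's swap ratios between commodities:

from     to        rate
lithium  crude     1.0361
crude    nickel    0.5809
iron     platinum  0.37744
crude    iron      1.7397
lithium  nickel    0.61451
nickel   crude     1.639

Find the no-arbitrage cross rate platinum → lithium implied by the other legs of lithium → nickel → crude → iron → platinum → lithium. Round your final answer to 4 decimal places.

1.5121

Known legs of the cycle: 0.61451 × 1.639 × 1.7397 × 0.37744 = 0.66134822943741552
For no arbitrage the full-cycle product must be 1, so the missing rate is 1 / 0.66134822943741552 ≈ 1.512063.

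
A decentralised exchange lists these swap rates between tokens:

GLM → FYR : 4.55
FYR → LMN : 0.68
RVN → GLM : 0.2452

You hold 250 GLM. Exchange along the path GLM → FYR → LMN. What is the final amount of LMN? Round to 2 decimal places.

250 GLM × 4.55 = 1137.5 FYR
1137.5 FYR × 0.68 = 773.5 LMN

773.50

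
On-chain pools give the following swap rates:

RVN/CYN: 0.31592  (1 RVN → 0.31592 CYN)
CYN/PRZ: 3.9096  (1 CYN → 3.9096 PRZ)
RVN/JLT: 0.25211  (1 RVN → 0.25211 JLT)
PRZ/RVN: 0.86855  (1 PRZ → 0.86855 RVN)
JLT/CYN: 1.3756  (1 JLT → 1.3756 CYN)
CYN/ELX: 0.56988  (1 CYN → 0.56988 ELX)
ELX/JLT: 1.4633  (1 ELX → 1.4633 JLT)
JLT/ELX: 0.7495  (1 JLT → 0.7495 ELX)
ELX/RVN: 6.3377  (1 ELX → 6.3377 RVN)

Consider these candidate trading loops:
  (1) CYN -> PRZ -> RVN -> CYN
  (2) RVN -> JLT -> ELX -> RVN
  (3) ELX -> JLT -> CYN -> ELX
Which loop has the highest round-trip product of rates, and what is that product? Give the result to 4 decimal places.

(1) 3.9096 × 0.86855 × 0.31592 = 1.07276
(2) 0.25211 × 0.7495 × 6.3377 = 1.19755
(3) 1.4633 × 1.3756 × 0.56988 = 1.14712
Highest is cycle (2) at 1.1975 (>1, arbitrage).

1.1975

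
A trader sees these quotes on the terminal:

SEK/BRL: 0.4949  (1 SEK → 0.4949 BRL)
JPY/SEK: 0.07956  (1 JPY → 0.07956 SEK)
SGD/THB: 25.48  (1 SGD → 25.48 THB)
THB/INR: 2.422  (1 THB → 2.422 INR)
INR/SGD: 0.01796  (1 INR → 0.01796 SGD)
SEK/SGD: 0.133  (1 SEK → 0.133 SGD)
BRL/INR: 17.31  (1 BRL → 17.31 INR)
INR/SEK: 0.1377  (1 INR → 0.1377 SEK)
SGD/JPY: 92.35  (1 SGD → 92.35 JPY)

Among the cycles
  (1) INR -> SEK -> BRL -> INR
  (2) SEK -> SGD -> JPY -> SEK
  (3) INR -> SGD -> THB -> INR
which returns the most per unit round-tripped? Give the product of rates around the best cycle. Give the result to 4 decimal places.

(1) 0.1377 × 0.4949 × 17.31 = 1.17964
(2) 0.133 × 92.35 × 0.07956 = 0.97720
(3) 0.01796 × 25.48 × 2.422 = 1.10836
Highest is cycle (1) at 1.1796 (>1, arbitrage).

1.1796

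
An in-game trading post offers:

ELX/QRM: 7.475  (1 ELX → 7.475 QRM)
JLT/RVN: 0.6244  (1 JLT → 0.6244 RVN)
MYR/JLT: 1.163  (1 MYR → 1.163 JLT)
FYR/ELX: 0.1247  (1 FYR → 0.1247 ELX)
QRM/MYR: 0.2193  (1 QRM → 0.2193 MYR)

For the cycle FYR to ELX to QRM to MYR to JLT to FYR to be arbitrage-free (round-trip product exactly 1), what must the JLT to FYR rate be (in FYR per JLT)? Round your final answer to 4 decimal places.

Known legs of the cycle: 0.1247 × 7.475 × 0.2193 × 1.163 = 0.23773657238175
For no arbitrage the full-cycle product must be 1, so the missing rate is 1 / 0.23773657238175 ≈ 4.206336.

4.2063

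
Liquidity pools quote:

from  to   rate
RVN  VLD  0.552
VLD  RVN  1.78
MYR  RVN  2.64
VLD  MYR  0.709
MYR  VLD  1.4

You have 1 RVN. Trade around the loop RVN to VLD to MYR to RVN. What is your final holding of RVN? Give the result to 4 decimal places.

1 RVN × 0.552 = 0.552 VLD
0.552 VLD × 0.709 = 0.391368 MYR
0.391368 MYR × 2.64 = 1.03321152 RVN

1.0332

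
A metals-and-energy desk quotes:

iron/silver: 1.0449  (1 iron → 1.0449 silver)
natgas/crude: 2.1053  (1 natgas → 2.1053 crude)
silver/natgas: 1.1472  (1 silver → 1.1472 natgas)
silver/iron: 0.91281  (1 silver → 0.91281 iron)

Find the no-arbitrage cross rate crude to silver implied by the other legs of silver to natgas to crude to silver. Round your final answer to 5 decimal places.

0.41404

Known legs of the cycle: 1.1472 × 2.1053 = 2.41520016
For no arbitrage the full-cycle product must be 1, so the missing rate is 1 / 2.41520016 ≈ 0.4140444.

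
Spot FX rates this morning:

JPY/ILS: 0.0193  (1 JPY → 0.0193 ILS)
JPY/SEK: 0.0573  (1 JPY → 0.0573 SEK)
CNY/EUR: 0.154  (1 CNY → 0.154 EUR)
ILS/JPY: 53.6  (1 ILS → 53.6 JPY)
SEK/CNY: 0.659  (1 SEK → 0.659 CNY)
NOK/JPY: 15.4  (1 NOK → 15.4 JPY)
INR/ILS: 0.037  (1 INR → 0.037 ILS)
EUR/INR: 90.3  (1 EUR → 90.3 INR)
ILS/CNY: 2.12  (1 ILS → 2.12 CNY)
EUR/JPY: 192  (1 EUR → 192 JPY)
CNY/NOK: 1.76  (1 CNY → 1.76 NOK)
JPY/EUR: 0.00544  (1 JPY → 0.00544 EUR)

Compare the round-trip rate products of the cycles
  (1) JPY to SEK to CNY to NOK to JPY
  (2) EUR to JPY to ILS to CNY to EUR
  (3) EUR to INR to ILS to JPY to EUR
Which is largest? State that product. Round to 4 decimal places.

1.2098

(1) 0.0573 × 0.659 × 1.76 × 15.4 = 1.02347
(2) 192 × 0.0193 × 2.12 × 0.154 = 1.20980
(3) 90.3 × 0.037 × 53.6 × 0.00544 = 0.97421
Highest is cycle (2) at 1.2098 (>1, arbitrage).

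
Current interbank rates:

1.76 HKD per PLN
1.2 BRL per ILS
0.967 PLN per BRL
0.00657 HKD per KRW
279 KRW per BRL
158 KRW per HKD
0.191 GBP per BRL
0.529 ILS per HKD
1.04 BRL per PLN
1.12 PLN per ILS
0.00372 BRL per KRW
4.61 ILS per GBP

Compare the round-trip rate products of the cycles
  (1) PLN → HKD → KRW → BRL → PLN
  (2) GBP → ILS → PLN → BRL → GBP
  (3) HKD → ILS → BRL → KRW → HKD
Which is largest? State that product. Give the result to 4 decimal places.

1.1636

(1) 1.76 × 158 × 0.00372 × 0.967 = 1.00032
(2) 4.61 × 1.12 × 1.04 × 0.191 = 1.02562
(3) 0.529 × 1.2 × 279 × 0.00657 = 1.16361
Highest is cycle (3) at 1.1636 (>1, arbitrage).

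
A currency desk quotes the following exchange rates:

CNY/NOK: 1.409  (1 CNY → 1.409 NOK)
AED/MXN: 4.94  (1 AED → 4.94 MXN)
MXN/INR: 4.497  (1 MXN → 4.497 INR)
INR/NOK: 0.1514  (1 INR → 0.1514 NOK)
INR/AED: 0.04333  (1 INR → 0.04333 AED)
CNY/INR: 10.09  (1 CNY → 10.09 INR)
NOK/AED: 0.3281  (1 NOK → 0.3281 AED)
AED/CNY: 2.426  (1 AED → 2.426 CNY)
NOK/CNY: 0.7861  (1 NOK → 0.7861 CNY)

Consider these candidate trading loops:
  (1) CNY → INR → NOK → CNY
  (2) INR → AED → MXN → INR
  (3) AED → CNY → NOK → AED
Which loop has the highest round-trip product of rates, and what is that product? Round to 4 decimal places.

(1) 10.09 × 0.1514 × 0.7861 = 1.20087
(2) 0.04333 × 4.94 × 4.497 = 0.96258
(3) 2.426 × 1.409 × 0.3281 = 1.12152
Highest is cycle (1) at 1.2009 (>1, arbitrage).

1.2009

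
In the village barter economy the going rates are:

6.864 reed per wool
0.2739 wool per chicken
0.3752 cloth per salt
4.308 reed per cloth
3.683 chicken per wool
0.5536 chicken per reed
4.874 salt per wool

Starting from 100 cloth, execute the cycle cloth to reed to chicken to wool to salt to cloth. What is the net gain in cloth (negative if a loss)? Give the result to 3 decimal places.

100 cloth × 4.308 = 430.8 reed
430.8 reed × 0.5536 = 238.49088 chicken
238.49088 chicken × 0.2739 = 65.322652032 wool
65.322652032 wool × 4.874 = 318.382606003968 salt
318.382606003968 salt × 0.3752 = 119.4571537726887936 cloth
Net change: 119.4571537726887936 − 100 = 19.4571537726887936 cloth

19.457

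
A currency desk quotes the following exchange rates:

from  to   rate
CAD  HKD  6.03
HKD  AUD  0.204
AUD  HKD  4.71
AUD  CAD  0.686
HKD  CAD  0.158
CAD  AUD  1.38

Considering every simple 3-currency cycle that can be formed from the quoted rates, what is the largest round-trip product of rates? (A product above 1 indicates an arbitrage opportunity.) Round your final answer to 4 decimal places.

AUD→HKD→CAD→AUD: 4.71 × 0.158 × 1.38 = 1.02697
AUD→CAD→HKD→AUD: 0.686 × 6.03 × 0.204 = 0.84386
Maximum is AUD→HKD→CAD→AUD at 1.0270; arbitrage exists.

1.0270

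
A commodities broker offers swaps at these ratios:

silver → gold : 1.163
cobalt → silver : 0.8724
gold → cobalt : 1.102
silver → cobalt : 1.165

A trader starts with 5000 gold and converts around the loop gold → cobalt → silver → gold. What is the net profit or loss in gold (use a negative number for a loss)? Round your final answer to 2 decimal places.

5000 gold × 1.102 = 5510 cobalt
5510 cobalt × 0.8724 = 4806.924 silver
4806.924 silver × 1.163 = 5590.452612 gold
Net change: 5590.452612 − 5000 = 590.452612 gold

590.45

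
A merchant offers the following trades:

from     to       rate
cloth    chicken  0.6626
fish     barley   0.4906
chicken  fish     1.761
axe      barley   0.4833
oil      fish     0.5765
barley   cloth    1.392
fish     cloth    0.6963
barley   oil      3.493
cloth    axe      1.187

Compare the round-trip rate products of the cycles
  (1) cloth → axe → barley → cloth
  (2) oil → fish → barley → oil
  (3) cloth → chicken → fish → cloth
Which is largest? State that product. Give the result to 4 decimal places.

(1) 1.187 × 0.4833 × 1.392 = 0.79856
(2) 0.5765 × 0.4906 × 3.493 = 0.98793
(3) 0.6626 × 1.761 × 0.6963 = 0.81247
Highest is cycle (2) at 0.9879 (≤1, no arbitrage).

0.9879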